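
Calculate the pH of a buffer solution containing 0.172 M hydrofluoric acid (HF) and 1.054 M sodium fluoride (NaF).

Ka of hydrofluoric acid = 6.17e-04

pKa = -log(6.17e-04) = 3.21. pH = pKa + log([A⁻]/[HA]) = 3.21 + log(1.054/0.172)

pH = 4.00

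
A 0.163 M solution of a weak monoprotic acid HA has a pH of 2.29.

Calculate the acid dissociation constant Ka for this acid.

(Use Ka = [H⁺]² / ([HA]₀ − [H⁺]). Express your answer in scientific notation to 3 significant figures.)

[H⁺] = 10^(−pH) = 10^(−2.29) = 5.129e-03 M. For HA ⇌ H⁺ + A⁻, Ka = [H⁺][A⁻]/[HA] = [H⁺]² / ([HA]₀ − [H⁺]) = (5.129e-03)² / (0.163 − 5.129e-03) = 1.67e-04.

K_a = 1.67e-04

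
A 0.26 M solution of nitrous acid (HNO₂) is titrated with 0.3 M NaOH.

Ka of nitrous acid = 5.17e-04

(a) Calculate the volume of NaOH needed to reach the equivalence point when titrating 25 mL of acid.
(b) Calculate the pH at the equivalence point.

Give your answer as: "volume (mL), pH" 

moles acid = 0.26 × 25/1000 = 0.0065 mol; V_base = moles/0.3 × 1000 = 21.7 mL. At equivalence only the conjugate base is present: [A⁻] = 0.0065/0.047 = 1.3929e-01 M. Kb = Kw/Ka = 1.93e-11; [OH⁻] = √(Kb × [A⁻]) = 1.6414e-06; pOH = 5.78; pH = 14 - pOH = 8.22.

V = 21.7 mL, pH = 8.22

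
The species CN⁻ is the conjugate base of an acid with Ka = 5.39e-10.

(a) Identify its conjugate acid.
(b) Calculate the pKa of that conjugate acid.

(a) The conjugate acid is formed by adding one H⁺ to CN⁻, giving HCN. (b) pKa = -log(Ka) = -log(5.39e-10) = 9.27.

Conjugate acid: HCN; pK_a = 9.27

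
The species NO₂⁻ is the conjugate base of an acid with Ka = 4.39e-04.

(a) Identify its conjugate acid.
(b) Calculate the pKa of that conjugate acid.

(a) The conjugate acid is formed by adding one H⁺ to NO₂⁻, giving HNO₂. (b) pKa = -log(Ka) = -log(4.39e-04) = 3.36.

Conjugate acid: HNO₂; pK_a = 3.36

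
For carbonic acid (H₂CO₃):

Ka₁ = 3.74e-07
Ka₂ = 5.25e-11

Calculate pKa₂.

pKa₂ = -log(Ka₂) = -log(5.25e-11) = 10.28.

pK_{a2} = 10.28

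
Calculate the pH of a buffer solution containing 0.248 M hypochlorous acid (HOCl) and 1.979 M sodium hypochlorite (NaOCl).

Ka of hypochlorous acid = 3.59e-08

pKa = -log(3.59e-08) = 7.44. pH = pKa + log([A⁻]/[HA]) = 7.44 + log(1.979/0.248)

pH = 8.35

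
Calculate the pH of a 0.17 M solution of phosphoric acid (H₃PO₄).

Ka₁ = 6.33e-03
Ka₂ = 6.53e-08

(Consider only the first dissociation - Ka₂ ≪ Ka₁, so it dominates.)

First dissociation dominates. From Ka₁ = [H⁺][HA⁻]/[H₂A], x² + Ka₁·x − Ka₁·C = 0 with C = 0.17 M and Ka₁ = 6.33e-03. Solving: [H⁺] = (−Ka₁ + √(Ka₁² + 4·Ka₁·C)) / 2 = 2.9791e-02 M. pH = -log(2.9791e-02) = 1.53.

pH = 1.53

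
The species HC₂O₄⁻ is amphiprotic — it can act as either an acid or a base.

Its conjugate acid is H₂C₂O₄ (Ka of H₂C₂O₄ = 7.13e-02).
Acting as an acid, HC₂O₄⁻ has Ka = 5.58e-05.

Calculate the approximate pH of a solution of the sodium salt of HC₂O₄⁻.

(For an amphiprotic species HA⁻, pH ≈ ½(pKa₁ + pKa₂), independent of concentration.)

pKa₁ = -log(7.13e-02) = 1.15; pKa₂ = -log(5.58e-05) = 4.25. For an amphiprotic species, pH ≈ ½(pKa₁ + pKa₂) = ½(1.15 + 4.25) = 2.70.

pH = 2.70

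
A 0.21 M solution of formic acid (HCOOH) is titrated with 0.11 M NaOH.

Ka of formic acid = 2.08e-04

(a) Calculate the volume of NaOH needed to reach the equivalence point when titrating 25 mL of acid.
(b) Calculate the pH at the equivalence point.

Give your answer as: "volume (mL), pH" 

moles acid = 0.21 × 25/1000 = 0.00525 mol; V_base = moles/0.11 × 1000 = 47.7 mL. At equivalence only the conjugate base is present: [A⁻] = 0.00525/0.073 = 7.2188e-02 M. Kb = Kw/Ka = 4.81e-11; [OH⁻] = √(Kb × [A⁻]) = 1.8629e-06; pOH = 5.73; pH = 14 - pOH = 8.27.

V = 47.7 mL, pH = 8.27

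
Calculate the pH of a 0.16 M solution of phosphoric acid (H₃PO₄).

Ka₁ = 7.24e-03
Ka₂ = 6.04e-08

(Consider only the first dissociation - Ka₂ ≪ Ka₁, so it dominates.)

First dissociation dominates. From Ka₁ = [H⁺][HA⁻]/[H₂A], x² + Ka₁·x − Ka₁·C = 0 with C = 0.16 M and Ka₁ = 7.24e-03. Solving: [H⁺] = (−Ka₁ + √(Ka₁² + 4·Ka₁·C)) / 2 = 3.0607e-02 M. pH = -log(3.0607e-02) = 1.51.

pH = 1.51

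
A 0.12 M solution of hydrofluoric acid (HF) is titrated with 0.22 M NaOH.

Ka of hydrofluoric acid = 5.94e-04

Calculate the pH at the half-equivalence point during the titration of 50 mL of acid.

At half-equivalence [HA] = [A⁻], so Henderson-Hasselbalch gives pH = pKa = -log(5.94e-04) = 3.23.

pH = pKa = 3.23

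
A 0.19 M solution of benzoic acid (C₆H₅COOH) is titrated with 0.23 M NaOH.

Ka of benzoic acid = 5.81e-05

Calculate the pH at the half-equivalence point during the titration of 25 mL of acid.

At half-equivalence [HA] = [A⁻], so Henderson-Hasselbalch gives pH = pKa = -log(5.81e-05) = 4.24.

pH = pKa = 4.24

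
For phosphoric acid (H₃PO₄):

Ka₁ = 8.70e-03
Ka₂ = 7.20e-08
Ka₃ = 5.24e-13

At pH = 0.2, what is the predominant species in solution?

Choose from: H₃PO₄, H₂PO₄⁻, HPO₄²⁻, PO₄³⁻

pKa₁ = 2.06, pKa₂ = 7.14, pKa₃ = 12.28. For a polyprotic acid the predominant species crosses at each pKa: below pKa_n the protonated form dominates, above it the deprotonated form does. At pH = 0.2, the predominant species is H₃PO₄.

H₃PO₄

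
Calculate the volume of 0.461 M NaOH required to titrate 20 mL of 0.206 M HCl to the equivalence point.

At equivalence: moles acid = moles base. moles HCl = 0.206 × 20/1000 = 0.00412 mol. V_base = moles / 0.461 × 1000 = 8.9 mL.

V_{base} = 8.9 mL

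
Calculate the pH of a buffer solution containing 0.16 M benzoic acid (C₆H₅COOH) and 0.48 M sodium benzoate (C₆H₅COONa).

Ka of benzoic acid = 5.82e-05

pKa = -log(5.82e-05) = 4.24. pH = pKa + log([A⁻]/[HA]) = 4.24 + log(0.48/0.16)

pH = 4.71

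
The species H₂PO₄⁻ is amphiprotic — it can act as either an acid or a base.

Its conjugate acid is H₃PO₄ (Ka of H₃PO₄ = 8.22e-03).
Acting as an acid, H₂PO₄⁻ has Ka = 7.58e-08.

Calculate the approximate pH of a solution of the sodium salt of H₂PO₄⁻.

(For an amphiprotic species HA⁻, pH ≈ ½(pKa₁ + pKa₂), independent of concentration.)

pKa₁ = -log(8.22e-03) = 2.09; pKa₂ = -log(7.58e-08) = 7.12. For an amphiprotic species, pH ≈ ½(pKa₁ + pKa₂) = ½(2.09 + 7.12) = 4.60.

pH = 4.60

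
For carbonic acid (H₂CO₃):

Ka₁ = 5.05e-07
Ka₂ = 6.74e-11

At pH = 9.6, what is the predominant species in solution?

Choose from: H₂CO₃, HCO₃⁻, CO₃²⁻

pKa₁ = 6.30, pKa₂ = 10.17. For a polyprotic acid the predominant species crosses at each pKa: below pKa_n the protonated form dominates, above it the deprotonated form does. At pH = 9.6, the predominant species is HCO₃⁻.

HCO₃⁻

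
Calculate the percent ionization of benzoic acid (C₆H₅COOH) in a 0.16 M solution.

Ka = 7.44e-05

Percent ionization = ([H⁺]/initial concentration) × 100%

Using Ka equilibrium: x² + Ka×x - Ka×C = 0. Solving: [H⁺] = 3.4132e-03. Percent = (3.4132e-03/0.16) × 100

Percent ionization = 2.13%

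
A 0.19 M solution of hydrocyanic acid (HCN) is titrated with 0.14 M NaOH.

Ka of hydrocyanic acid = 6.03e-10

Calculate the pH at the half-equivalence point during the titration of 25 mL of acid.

At half-equivalence [HA] = [A⁻], so Henderson-Hasselbalch gives pH = pKa = -log(6.03e-10) = 9.22.

pH = pKa = 9.22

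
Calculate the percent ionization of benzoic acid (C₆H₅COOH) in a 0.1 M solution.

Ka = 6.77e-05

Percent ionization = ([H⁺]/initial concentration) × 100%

Using Ka equilibrium: x² + Ka×x - Ka×C = 0. Solving: [H⁺] = 2.5683e-03. Percent = (2.5683e-03/0.1) × 100

Percent ionization = 2.57%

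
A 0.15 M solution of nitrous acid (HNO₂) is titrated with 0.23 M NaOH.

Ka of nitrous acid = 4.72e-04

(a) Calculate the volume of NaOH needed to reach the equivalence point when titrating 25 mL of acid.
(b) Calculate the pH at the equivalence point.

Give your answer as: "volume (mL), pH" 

moles acid = 0.15 × 25/1000 = 0.00375 mol; V_base = moles/0.23 × 1000 = 16.3 mL. At equivalence only the conjugate base is present: [A⁻] = 0.00375/0.041 = 9.0789e-02 M. Kb = Kw/Ka = 2.12e-11; [OH⁻] = √(Kb × [A⁻]) = 1.3869e-06; pOH = 5.86; pH = 14 - pOH = 8.14.

V = 16.3 mL, pH = 8.14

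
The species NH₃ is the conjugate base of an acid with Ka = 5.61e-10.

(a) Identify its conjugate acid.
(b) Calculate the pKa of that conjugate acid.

(a) The conjugate acid is formed by adding one H⁺ to NH₃, giving NH₄⁺. (b) pKa = -log(Ka) = -log(5.61e-10) = 9.25.

Conjugate acid: NH₄⁺; pK_a = 9.25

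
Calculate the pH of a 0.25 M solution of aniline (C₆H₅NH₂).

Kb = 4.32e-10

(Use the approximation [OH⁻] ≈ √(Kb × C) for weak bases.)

[OH⁻] = √(Kb × C) = √(4.32e-10 × 0.25) = 1.0392e-05. pOH = 4.98, pH = 14 - pOH

pH = 9.02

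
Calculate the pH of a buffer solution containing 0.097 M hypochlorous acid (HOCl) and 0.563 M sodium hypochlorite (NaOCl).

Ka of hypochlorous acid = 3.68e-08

pKa = -log(3.68e-08) = 7.43. pH = pKa + log([A⁻]/[HA]) = 7.43 + log(0.563/0.097)

pH = 8.20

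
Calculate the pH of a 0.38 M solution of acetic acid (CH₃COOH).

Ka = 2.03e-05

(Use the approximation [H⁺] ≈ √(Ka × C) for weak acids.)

[H⁺] = √(Ka × C) = √(2.03e-05 × 0.38) = 2.7774e-03. pH = -log(2.7774e-03)

pH = 2.56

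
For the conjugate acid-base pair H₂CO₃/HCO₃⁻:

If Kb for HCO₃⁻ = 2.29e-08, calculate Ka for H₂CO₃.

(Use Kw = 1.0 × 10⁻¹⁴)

For a conjugate pair Ka × Kb = Kw, so Ka = Kw/Kb = 1.0 × 10⁻¹⁴ / 2.29e-08 = 4.37e-07.

K_a = 4.37e-07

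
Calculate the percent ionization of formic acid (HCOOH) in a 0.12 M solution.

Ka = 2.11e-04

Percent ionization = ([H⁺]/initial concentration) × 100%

Using Ka equilibrium: x² + Ka×x - Ka×C = 0. Solving: [H⁺] = 4.9275e-03. Percent = (4.9275e-03/0.12) × 100

Percent ionization = 4.11%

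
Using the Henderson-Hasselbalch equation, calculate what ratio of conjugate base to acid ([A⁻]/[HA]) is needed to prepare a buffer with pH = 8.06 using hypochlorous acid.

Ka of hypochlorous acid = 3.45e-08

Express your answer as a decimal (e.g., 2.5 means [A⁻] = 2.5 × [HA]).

pKa = -log(3.45e-08) = 7.4622. pH = pKa + log([A⁻]/[HA]), so log([A⁻]/[HA]) = pH − pKa = 8.06 − 7.4622 = 0.5978. [A⁻]/[HA] = 10^(0.5978) = 3.96

[A⁻]/[HA] = 3.96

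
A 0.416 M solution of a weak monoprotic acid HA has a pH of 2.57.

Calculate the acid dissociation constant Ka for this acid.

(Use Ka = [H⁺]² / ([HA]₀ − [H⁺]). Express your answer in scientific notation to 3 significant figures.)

[H⁺] = 10^(−pH) = 10^(−2.57) = 2.692e-03 M. For HA ⇌ H⁺ + A⁻, Ka = [H⁺][A⁻]/[HA] = [H⁺]² / ([HA]₀ − [H⁺]) = (2.692e-03)² / (0.416 − 2.692e-03) = 1.75e-05.

K_a = 1.75e-05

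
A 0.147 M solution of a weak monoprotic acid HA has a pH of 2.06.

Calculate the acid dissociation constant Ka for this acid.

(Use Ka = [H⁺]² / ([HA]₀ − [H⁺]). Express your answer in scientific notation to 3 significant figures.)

[H⁺] = 10^(−pH) = 10^(−2.06) = 8.710e-03 M. For HA ⇌ H⁺ + A⁻, Ka = [H⁺][A⁻]/[HA] = [H⁺]² / ([HA]₀ − [H⁺]) = (8.710e-03)² / (0.147 − 8.710e-03) = 5.49e-04.

K_a = 5.49e-04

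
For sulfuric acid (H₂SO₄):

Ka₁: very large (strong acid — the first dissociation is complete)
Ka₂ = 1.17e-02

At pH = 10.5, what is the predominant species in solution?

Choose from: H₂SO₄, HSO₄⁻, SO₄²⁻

The first dissociation is complete, so H₂SO₄ itself is never the predominant species in water; pKa₂ = -log(1.17e-02) = 1.93. For a polyprotic acid the predominant species crosses at each pKa: below pKa_n the protonated form dominates, above it the deprotonated form does. At pH = 10.5, the predominant species is SO₄²⁻.

SO₄²⁻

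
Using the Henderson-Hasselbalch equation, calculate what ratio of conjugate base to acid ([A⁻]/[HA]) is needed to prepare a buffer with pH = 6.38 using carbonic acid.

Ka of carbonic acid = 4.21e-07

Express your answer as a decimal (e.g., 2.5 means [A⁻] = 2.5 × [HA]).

pKa = -log(4.21e-07) = 6.3757. pH = pKa + log([A⁻]/[HA]), so log([A⁻]/[HA]) = pH − pKa = 6.38 − 6.3757 = 0.0043. [A⁻]/[HA] = 10^(0.0043) = 1.01

[A⁻]/[HA] = 1.01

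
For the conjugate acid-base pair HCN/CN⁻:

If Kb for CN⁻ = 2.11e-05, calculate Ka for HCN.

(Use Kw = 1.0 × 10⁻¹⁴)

For a conjugate pair Ka × Kb = Kw, so Ka = Kw/Kb = 1.0 × 10⁻¹⁴ / 2.11e-05 = 4.74e-10.

K_a = 4.74e-10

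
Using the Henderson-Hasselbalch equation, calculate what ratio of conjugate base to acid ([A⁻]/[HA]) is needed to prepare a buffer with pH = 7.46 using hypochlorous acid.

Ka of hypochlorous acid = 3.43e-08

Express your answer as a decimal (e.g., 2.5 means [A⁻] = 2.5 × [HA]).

pKa = -log(3.43e-08) = 7.4647. pH = pKa + log([A⁻]/[HA]), so log([A⁻]/[HA]) = pH − pKa = 7.46 − 7.4647 = -0.0047. [A⁻]/[HA] = 10^(-0.0047) = 0.989

[A⁻]/[HA] = 0.989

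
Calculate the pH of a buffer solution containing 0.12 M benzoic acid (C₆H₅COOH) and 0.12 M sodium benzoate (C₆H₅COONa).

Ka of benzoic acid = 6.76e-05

pKa = -log(6.76e-05) = 4.17. pH = pKa + log([A⁻]/[HA]) = 4.17 + log(0.12/0.12)

pH = 4.17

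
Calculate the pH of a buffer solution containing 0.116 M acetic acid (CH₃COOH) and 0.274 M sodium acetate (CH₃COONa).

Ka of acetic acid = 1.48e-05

pKa = -log(1.48e-05) = 4.83. pH = pKa + log([A⁻]/[HA]) = 4.83 + log(0.274/0.116)

pH = 5.20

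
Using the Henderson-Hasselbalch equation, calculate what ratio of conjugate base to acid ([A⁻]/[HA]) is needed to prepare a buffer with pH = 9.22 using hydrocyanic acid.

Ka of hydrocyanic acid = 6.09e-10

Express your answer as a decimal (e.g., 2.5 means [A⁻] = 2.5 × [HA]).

pKa = -log(6.09e-10) = 9.2154. pH = pKa + log([A⁻]/[HA]), so log([A⁻]/[HA]) = pH − pKa = 9.22 − 9.2154 = 0.0046. [A⁻]/[HA] = 10^(0.0046) = 1.01

[A⁻]/[HA] = 1.01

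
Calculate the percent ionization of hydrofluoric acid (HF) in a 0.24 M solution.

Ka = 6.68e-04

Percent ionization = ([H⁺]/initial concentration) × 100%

Using Ka equilibrium: x² + Ka×x - Ka×C = 0. Solving: [H⁺] = 1.2332e-02. Percent = (1.2332e-02/0.24) × 100

Percent ionization = 5.14%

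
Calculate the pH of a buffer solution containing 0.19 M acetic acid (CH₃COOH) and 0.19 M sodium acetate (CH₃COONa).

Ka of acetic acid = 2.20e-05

pKa = -log(2.20e-05) = 4.66. pH = pKa + log([A⁻]/[HA]) = 4.66 + log(0.19/0.19)

pH = 4.66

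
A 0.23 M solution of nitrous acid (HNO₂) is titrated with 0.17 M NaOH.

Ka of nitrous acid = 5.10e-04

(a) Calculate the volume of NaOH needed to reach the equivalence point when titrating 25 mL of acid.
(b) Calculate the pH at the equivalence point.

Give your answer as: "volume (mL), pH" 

moles acid = 0.23 × 25/1000 = 0.00575 mol; V_base = moles/0.17 × 1000 = 33.8 mL. At equivalence only the conjugate base is present: [A⁻] = 0.00575/0.059 = 9.7750e-02 M. Kb = Kw/Ka = 1.96e-11; [OH⁻] = √(Kb × [A⁻]) = 1.3844e-06; pOH = 5.86; pH = 14 - pOH = 8.14.

V = 33.8 mL, pH = 8.14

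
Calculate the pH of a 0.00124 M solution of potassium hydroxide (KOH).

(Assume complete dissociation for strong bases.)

[OH⁻] = 0.00124 M for strong base. pOH = -log[OH⁻] = 2.91, pH = 14 - pOH

pH = 11.09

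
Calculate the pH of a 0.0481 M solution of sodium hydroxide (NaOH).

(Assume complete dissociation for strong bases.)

[OH⁻] = 0.0481 M for strong base. pOH = -log[OH⁻] = 1.32, pH = 14 - pOH

pH = 12.68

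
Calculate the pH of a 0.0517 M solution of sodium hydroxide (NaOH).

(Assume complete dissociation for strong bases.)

[OH⁻] = 0.0517 M for strong base. pOH = -log[OH⁻] = 1.29, pH = 14 - pOH

pH = 12.71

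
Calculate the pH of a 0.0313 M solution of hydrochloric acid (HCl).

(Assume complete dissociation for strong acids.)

[H⁺] = 0.0313 M for strong acid. pH = -log[H⁺] = -log(0.0313)

pH = 1.50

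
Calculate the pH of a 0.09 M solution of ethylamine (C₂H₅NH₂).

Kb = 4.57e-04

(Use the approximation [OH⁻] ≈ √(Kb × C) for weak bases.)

[OH⁻] = √(Kb × C) = √(4.57e-04 × 0.09) = 6.4133e-03. pOH = 2.19, pH = 14 - pOH

pH = 11.81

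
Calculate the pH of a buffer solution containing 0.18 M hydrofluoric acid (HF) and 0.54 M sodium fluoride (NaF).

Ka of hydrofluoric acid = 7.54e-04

pKa = -log(7.54e-04) = 3.12. pH = pKa + log([A⁻]/[HA]) = 3.12 + log(0.54/0.18)

pH = 3.60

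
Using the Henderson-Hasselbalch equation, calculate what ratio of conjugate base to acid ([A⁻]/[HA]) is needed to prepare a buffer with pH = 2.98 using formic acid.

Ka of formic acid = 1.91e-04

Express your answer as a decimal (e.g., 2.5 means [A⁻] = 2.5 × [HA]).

pKa = -log(1.91e-04) = 3.7190. pH = pKa + log([A⁻]/[HA]), so log([A⁻]/[HA]) = pH − pKa = 2.98 − 3.7190 = -0.7390. [A⁻]/[HA] = 10^(-0.7390) = 0.182

[A⁻]/[HA] = 0.182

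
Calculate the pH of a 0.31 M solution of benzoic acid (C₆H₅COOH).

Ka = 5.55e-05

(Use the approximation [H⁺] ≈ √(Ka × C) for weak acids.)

[H⁺] = √(Ka × C) = √(5.55e-05 × 0.31) = 4.1479e-03. pH = -log(4.1479e-03)

pH = 2.38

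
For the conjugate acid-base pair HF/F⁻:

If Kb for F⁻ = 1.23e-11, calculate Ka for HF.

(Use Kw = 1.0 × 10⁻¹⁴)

For a conjugate pair Ka × Kb = Kw, so Ka = Kw/Kb = 1.0 × 10⁻¹⁴ / 1.23e-11 = 8.13e-04.

K_a = 8.13e-04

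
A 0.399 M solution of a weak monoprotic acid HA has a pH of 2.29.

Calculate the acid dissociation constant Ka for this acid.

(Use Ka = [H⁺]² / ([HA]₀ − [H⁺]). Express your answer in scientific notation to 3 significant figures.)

[H⁺] = 10^(−pH) = 10^(−2.29) = 5.129e-03 M. For HA ⇌ H⁺ + A⁻, Ka = [H⁺][A⁻]/[HA] = [H⁺]² / ([HA]₀ − [H⁺]) = (5.129e-03)² / (0.399 − 5.129e-03) = 6.68e-05.

K_a = 6.68e-05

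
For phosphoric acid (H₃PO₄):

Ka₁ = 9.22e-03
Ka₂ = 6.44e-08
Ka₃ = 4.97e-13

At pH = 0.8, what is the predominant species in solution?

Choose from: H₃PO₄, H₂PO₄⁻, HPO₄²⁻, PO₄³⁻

pKa₁ = 2.04, pKa₂ = 7.19, pKa₃ = 12.30. For a polyprotic acid the predominant species crosses at each pKa: below pKa_n the protonated form dominates, above it the deprotonated form does. At pH = 0.8, the predominant species is H₃PO₄.

H₃PO₄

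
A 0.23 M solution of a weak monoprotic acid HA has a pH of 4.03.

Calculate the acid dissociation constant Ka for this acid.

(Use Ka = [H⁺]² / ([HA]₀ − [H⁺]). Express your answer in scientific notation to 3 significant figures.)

[H⁺] = 10^(−pH) = 10^(−4.03) = 9.333e-05 M. For HA ⇌ H⁺ + A⁻, Ka = [H⁺][A⁻]/[HA] = [H⁺]² / ([HA]₀ − [H⁺]) = (9.333e-05)² / (0.23 − 9.333e-05) = 3.79e-08.

K_a = 3.79e-08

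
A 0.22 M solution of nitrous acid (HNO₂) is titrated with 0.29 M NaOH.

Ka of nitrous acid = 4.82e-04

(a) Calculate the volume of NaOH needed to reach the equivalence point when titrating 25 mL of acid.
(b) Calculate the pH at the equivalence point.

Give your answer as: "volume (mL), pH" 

moles acid = 0.22 × 25/1000 = 0.0055 mol; V_base = moles/0.29 × 1000 = 19.0 mL. At equivalence only the conjugate base is present: [A⁻] = 0.0055/0.044 = 1.2510e-01 M. Kb = Kw/Ka = 2.07e-11; [OH⁻] = √(Kb × [A⁻]) = 1.6110e-06; pOH = 5.79; pH = 14 - pOH = 8.21.

V = 19.0 mL, pH = 8.21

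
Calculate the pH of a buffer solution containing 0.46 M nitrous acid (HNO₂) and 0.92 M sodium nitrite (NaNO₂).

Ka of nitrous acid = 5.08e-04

pKa = -log(5.08e-04) = 3.29. pH = pKa + log([A⁻]/[HA]) = 3.29 + log(0.92/0.46)

pH = 3.60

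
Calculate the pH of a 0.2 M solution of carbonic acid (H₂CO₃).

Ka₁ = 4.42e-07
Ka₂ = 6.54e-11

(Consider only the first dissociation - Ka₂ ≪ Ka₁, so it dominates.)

First dissociation dominates. From Ka₁ = [H⁺][HA⁻]/[H₂A], x² + Ka₁·x − Ka₁·C = 0 with C = 0.2 M and Ka₁ = 4.42e-07. Solving: [H⁺] = (−Ka₁ + √(Ka₁² + 4·Ka₁·C)) / 2 = 2.9710e-04 M. pH = -log(2.9710e-04) = 3.53.

pH = 3.53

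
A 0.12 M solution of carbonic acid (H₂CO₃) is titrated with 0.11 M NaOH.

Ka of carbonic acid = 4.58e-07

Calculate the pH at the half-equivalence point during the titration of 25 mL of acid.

At half-equivalence [HA] = [A⁻], so Henderson-Hasselbalch gives pH = pKa = -log(4.58e-07) = 6.34.

pH = pKa = 6.34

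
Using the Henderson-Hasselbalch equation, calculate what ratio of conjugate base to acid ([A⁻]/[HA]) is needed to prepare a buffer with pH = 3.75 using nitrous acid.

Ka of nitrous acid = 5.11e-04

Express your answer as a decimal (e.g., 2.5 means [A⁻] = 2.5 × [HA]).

pKa = -log(5.11e-04) = 3.2916. pH = pKa + log([A⁻]/[HA]), so log([A⁻]/[HA]) = pH − pKa = 3.75 − 3.2916 = 0.4584. [A⁻]/[HA] = 10^(0.4584) = 2.87

[A⁻]/[HA] = 2.87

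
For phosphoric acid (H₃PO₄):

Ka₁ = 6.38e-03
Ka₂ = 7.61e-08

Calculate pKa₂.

pKa₂ = -log(Ka₂) = -log(7.61e-08) = 7.12.

pK_{a2} = 7.12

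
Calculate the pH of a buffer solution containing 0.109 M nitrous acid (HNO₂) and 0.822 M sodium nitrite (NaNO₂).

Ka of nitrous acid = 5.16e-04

pKa = -log(5.16e-04) = 3.29. pH = pKa + log([A⁻]/[HA]) = 3.29 + log(0.822/0.109)

pH = 4.16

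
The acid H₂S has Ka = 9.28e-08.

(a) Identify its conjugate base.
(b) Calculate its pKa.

(a) The conjugate base is formed by removing one H⁺ from H₂S, giving HS⁻. (b) pKa = -log(Ka) = -log(9.28e-08) = 7.03.

Conjugate base: HS⁻; pK_a = 7.03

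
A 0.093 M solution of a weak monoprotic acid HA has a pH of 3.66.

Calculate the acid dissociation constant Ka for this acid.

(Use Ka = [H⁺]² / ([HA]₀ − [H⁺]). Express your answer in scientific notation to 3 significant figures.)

[H⁺] = 10^(−pH) = 10^(−3.66) = 2.188e-04 M. For HA ⇌ H⁺ + A⁻, Ka = [H⁺][A⁻]/[HA] = [H⁺]² / ([HA]₀ − [H⁺]) = (2.188e-04)² / (0.093 − 2.188e-04) = 5.16e-07.

K_a = 5.16e-07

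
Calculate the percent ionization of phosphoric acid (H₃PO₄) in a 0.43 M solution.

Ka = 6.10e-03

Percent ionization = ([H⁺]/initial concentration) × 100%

Using Ka equilibrium: x² + Ka×x - Ka×C = 0. Solving: [H⁺] = 4.8256e-02. Percent = (4.8256e-02/0.43) × 100

Percent ionization = 11.2%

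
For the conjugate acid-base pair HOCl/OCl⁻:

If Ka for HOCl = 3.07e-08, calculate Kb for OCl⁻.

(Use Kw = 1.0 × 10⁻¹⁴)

For a conjugate pair Ka × Kb = Kw, so Kb = Kw/Ka = 1.0 × 10⁻¹⁴ / 3.07e-08 = 3.26e-07.

K_b = 3.26e-07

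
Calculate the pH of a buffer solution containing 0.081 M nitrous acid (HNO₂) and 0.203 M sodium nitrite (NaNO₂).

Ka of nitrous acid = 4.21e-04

pKa = -log(4.21e-04) = 3.38. pH = pKa + log([A⁻]/[HA]) = 3.38 + log(0.203/0.081)

pH = 3.77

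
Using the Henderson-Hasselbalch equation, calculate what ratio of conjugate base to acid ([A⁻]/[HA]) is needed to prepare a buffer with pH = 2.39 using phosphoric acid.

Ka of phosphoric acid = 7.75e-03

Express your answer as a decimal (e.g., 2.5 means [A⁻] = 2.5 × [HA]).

pKa = -log(7.75e-03) = 2.1107. pH = pKa + log([A⁻]/[HA]), so log([A⁻]/[HA]) = pH − pKa = 2.39 − 2.1107 = 0.2793. [A⁻]/[HA] = 10^(0.2793) = 1.90

[A⁻]/[HA] = 1.90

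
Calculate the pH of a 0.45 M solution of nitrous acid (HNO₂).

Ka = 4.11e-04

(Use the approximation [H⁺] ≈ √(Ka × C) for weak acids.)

[H⁺] = √(Ka × C) = √(4.11e-04 × 0.45) = 1.3600e-02. pH = -log(1.3600e-02)

pH = 1.87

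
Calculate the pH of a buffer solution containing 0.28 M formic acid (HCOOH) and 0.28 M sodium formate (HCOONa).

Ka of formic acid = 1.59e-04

pKa = -log(1.59e-04) = 3.80. pH = pKa + log([A⁻]/[HA]) = 3.80 + log(0.28/0.28)

pH = 3.80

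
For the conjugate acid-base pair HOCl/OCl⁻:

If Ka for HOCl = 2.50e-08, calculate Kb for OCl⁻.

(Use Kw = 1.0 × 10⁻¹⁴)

For a conjugate pair Ka × Kb = Kw, so Kb = Kw/Ka = 1.0 × 10⁻¹⁴ / 2.50e-08 = 4.00e-07.

K_b = 4.00e-07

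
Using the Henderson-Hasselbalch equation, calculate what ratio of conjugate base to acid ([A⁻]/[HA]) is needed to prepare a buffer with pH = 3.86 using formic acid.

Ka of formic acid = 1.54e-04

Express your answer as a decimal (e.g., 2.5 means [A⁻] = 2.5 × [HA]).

pKa = -log(1.54e-04) = 3.8125. pH = pKa + log([A⁻]/[HA]), so log([A⁻]/[HA]) = pH − pKa = 3.86 − 3.8125 = 0.0475. [A⁻]/[HA] = 10^(0.0475) = 1.12

[A⁻]/[HA] = 1.12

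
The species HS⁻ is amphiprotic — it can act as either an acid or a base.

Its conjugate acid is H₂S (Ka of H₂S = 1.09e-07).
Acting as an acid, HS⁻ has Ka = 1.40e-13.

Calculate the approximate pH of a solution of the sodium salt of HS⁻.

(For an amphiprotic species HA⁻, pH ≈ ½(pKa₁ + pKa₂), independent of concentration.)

pKa₁ = -log(1.09e-07) = 6.96; pKa₂ = -log(1.40e-13) = 12.85. For an amphiprotic species, pH ≈ ½(pKa₁ + pKa₂) = ½(6.96 + 12.85) = 9.91.

pH = 9.91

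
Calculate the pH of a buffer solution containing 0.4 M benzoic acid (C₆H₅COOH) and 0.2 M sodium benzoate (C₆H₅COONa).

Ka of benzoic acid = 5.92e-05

pKa = -log(5.92e-05) = 4.23. pH = pKa + log([A⁻]/[HA]) = 4.23 + log(0.2/0.4)

pH = 3.93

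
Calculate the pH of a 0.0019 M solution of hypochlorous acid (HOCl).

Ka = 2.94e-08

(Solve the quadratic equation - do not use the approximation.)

x² + Ka×x - Ka×C = 0. Using quadratic formula: [H⁺] = 7.4593e-06

pH = 5.13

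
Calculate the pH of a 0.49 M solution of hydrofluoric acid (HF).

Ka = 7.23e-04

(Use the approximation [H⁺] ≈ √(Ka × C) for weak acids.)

[H⁺] = √(Ka × C) = √(7.23e-04 × 0.49) = 1.8822e-02. pH = -log(1.8822e-02)

pH = 1.73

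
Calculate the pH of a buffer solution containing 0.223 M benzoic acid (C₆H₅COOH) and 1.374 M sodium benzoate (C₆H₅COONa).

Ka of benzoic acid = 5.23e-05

pKa = -log(5.23e-05) = 4.28. pH = pKa + log([A⁻]/[HA]) = 4.28 + log(1.374/0.223)

pH = 5.07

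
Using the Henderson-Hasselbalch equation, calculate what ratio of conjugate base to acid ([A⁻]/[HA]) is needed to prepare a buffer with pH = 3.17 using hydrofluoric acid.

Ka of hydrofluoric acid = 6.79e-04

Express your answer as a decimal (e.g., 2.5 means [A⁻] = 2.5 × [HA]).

pKa = -log(6.79e-04) = 3.1681. pH = pKa + log([A⁻]/[HA]), so log([A⁻]/[HA]) = pH − pKa = 3.17 − 3.1681 = 0.0019. [A⁻]/[HA] = 10^(0.0019) = 1.00

[A⁻]/[HA] = 1.00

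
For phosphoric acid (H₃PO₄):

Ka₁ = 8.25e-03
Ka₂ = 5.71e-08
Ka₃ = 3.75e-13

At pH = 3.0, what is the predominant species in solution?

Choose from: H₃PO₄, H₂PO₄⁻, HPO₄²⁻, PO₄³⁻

pKa₁ = 2.08, pKa₂ = 7.24, pKa₃ = 12.43. For a polyprotic acid the predominant species crosses at each pKa: below pKa_n the protonated form dominates, above it the deprotonated form does. At pH = 3.0, the predominant species is H₂PO₄⁻.

H₂PO₄⁻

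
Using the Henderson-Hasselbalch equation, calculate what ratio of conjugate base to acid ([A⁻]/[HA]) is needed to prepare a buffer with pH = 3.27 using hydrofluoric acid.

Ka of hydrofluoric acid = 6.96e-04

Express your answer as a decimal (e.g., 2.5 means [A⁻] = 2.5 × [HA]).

pKa = -log(6.96e-04) = 3.1574. pH = pKa + log([A⁻]/[HA]), so log([A⁻]/[HA]) = pH − pKa = 3.27 − 3.1574 = 0.1126. [A⁻]/[HA] = 10^(0.1126) = 1.30

[A⁻]/[HA] = 1.30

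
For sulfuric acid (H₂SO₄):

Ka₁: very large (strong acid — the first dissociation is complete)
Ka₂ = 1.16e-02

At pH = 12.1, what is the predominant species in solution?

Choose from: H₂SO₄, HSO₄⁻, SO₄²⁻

The first dissociation is complete, so H₂SO₄ itself is never the predominant species in water; pKa₂ = -log(1.16e-02) = 1.94. For a polyprotic acid the predominant species crosses at each pKa: below pKa_n the protonated form dominates, above it the deprotonated form does. At pH = 12.1, the predominant species is SO₄²⁻.

SO₄²⁻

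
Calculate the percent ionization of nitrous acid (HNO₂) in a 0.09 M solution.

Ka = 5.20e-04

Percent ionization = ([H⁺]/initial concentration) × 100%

Using Ka equilibrium: x² + Ka×x - Ka×C = 0. Solving: [H⁺] = 6.5860e-03. Percent = (6.5860e-03/0.09) × 100

Percent ionization = 7.32%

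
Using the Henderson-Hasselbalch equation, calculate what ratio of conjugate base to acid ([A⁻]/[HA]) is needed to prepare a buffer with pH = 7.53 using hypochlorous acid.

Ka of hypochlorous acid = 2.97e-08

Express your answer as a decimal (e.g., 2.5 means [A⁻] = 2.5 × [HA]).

pKa = -log(2.97e-08) = 7.5272. pH = pKa + log([A⁻]/[HA]), so log([A⁻]/[HA]) = pH − pKa = 7.53 − 7.5272 = 0.0028. [A⁻]/[HA] = 10^(0.0028) = 1.01

[A⁻]/[HA] = 1.01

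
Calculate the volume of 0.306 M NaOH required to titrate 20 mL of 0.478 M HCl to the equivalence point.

At equivalence: moles acid = moles base. moles HCl = 0.478 × 20/1000 = 0.00956 mol. V_base = moles / 0.306 × 1000 = 31.2 mL.

V_{base} = 31.2 mL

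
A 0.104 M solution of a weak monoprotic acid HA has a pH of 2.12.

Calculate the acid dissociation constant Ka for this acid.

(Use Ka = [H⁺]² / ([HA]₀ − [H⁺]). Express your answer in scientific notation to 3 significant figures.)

[H⁺] = 10^(−pH) = 10^(−2.12) = 7.586e-03 M. For HA ⇌ H⁺ + A⁻, Ka = [H⁺][A⁻]/[HA] = [H⁺]² / ([HA]₀ − [H⁺]) = (7.586e-03)² / (0.104 − 7.586e-03) = 5.97e-04.

K_a = 5.97e-04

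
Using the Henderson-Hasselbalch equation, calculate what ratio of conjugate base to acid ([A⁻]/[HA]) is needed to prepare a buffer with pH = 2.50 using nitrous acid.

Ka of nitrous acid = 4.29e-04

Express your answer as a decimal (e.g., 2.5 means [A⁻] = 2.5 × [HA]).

pKa = -log(4.29e-04) = 3.3675. pH = pKa + log([A⁻]/[HA]), so log([A⁻]/[HA]) = pH − pKa = 2.50 − 3.3675 = -0.8675. [A⁻]/[HA] = 10^(-0.8675) = 0.136

[A⁻]/[HA] = 0.136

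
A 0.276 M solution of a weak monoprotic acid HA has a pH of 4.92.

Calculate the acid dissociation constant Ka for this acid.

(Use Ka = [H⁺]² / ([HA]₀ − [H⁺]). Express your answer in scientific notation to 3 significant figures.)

[H⁺] = 10^(−pH) = 10^(−4.92) = 1.202e-05 M. For HA ⇌ H⁺ + A⁻, Ka = [H⁺][A⁻]/[HA] = [H⁺]² / ([HA]₀ − [H⁺]) = (1.202e-05)² / (0.276 − 1.202e-05) = 5.24e-10.

K_a = 5.24e-10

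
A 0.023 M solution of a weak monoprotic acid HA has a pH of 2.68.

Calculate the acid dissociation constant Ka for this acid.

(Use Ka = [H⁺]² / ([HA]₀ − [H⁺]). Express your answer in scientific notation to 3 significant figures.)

[H⁺] = 10^(−pH) = 10^(−2.68) = 2.089e-03 M. For HA ⇌ H⁺ + A⁻, Ka = [H⁺][A⁻]/[HA] = [H⁺]² / ([HA]₀ − [H⁺]) = (2.089e-03)² / (0.023 − 2.089e-03) = 2.09e-04.

K_a = 2.09e-04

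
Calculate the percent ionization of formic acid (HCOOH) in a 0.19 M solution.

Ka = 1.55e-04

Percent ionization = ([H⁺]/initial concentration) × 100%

Using Ka equilibrium: x² + Ka×x - Ka×C = 0. Solving: [H⁺] = 5.3498e-03. Percent = (5.3498e-03/0.19) × 100

Percent ionization = 2.82%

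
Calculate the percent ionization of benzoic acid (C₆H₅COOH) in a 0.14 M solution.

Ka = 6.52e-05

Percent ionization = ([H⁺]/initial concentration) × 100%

Using Ka equilibrium: x² + Ka×x - Ka×C = 0. Solving: [H⁺] = 2.9888e-03. Percent = (2.9888e-03/0.14) × 100

Percent ionization = 2.13%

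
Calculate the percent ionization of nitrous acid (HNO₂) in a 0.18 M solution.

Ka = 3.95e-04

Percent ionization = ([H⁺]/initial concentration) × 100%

Using Ka equilibrium: x² + Ka×x - Ka×C = 0. Solving: [H⁺] = 8.2369e-03. Percent = (8.2369e-03/0.18) × 100

Percent ionization = 4.58%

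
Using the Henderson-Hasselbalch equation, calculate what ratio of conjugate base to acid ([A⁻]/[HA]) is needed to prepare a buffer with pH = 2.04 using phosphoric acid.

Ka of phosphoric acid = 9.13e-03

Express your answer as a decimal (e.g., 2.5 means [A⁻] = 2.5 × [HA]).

pKa = -log(9.13e-03) = 2.0395. pH = pKa + log([A⁻]/[HA]), so log([A⁻]/[HA]) = pH − pKa = 2.04 − 2.0395 = 0.0005. [A⁻]/[HA] = 10^(0.0005) = 1.00

[A⁻]/[HA] = 1.00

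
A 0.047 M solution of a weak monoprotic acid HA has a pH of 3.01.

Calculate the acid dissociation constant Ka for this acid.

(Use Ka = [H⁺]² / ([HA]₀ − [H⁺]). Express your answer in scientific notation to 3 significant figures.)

[H⁺] = 10^(−pH) = 10^(−3.01) = 9.772e-04 M. For HA ⇌ H⁺ + A⁻, Ka = [H⁺][A⁻]/[HA] = [H⁺]² / ([HA]₀ − [H⁺]) = (9.772e-04)² / (0.047 − 9.772e-04) = 2.08e-05.

K_a = 2.08e-05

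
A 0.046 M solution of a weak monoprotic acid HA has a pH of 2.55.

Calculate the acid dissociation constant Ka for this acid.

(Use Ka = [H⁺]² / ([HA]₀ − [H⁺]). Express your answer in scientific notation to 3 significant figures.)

[H⁺] = 10^(−pH) = 10^(−2.55) = 2.818e-03 M. For HA ⇌ H⁺ + A⁻, Ka = [H⁺][A⁻]/[HA] = [H⁺]² / ([HA]₀ − [H⁺]) = (2.818e-03)² / (0.046 − 2.818e-03) = 1.84e-04.

K_a = 1.84e-04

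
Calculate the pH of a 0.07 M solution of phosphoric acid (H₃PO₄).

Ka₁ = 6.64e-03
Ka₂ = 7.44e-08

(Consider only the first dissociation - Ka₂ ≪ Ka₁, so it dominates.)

First dissociation dominates. From Ka₁ = [H⁺][HA⁻]/[H₂A], x² + Ka₁·x − Ka₁·C = 0 with C = 0.07 M and Ka₁ = 6.64e-03. Solving: [H⁺] = (−Ka₁ + √(Ka₁² + 4·Ka₁·C)) / 2 = 1.8493e-02 M. pH = -log(1.8493e-02) = 1.73.

pH = 1.73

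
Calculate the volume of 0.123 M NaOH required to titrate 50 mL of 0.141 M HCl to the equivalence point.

At equivalence: moles acid = moles base. moles HCl = 0.141 × 50/1000 = 0.00705 mol. V_base = moles / 0.123 × 1000 = 57.3 mL.

V_{base} = 57.3 mL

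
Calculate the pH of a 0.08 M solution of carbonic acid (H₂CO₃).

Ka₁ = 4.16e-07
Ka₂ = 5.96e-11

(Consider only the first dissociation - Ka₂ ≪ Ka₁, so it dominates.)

First dissociation dominates. From Ka₁ = [H⁺][HA⁻]/[H₂A], x² + Ka₁·x − Ka₁·C = 0 with C = 0.08 M and Ka₁ = 4.16e-07. Solving: [H⁺] = (−Ka₁ + √(Ka₁² + 4·Ka₁·C)) / 2 = 1.8222e-04 M. pH = -log(1.8222e-04) = 3.74.

pH = 3.74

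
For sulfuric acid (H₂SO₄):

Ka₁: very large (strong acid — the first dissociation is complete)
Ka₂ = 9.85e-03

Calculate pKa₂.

pKa₂ = -log(Ka₂) = -log(9.85e-03) = 2.01.

pK_{a2} = 2.01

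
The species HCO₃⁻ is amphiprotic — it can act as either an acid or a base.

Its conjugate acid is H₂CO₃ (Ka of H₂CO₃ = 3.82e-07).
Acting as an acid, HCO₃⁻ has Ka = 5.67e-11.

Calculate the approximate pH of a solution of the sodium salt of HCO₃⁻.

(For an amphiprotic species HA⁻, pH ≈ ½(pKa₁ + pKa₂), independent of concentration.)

pKa₁ = -log(3.82e-07) = 6.42; pKa₂ = -log(5.67e-11) = 10.25. For an amphiprotic species, pH ≈ ½(pKa₁ + pKa₂) = ½(6.42 + 10.25) = 8.33.

pH = 8.33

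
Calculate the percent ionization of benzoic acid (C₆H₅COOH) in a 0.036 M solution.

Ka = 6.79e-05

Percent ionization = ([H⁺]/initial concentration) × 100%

Using Ka equilibrium: x² + Ka×x - Ka×C = 0. Solving: [H⁺] = 1.5299e-03. Percent = (1.5299e-03/0.036) × 100

Percent ionization = 4.25%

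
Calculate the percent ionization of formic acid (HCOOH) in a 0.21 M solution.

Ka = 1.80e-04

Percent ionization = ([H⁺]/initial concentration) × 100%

Using Ka equilibrium: x² + Ka×x - Ka×C = 0. Solving: [H⁺] = 6.0588e-03. Percent = (6.0588e-03/0.21) × 100

Percent ionization = 2.89%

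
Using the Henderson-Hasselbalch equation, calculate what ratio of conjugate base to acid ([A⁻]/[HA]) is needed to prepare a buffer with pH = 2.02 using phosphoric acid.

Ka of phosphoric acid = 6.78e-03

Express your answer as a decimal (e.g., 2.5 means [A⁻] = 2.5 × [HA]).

pKa = -log(6.78e-03) = 2.1688. pH = pKa + log([A⁻]/[HA]), so log([A⁻]/[HA]) = pH − pKa = 2.02 − 2.1688 = -0.1488. [A⁻]/[HA] = 10^(-0.1488) = 0.710

[A⁻]/[HA] = 0.710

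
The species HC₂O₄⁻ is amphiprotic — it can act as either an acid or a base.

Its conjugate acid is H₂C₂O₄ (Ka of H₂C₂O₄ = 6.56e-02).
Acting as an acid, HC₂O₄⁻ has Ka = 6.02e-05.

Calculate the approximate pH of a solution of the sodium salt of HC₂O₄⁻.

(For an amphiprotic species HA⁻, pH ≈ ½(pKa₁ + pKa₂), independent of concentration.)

pKa₁ = -log(6.56e-02) = 1.18; pKa₂ = -log(6.02e-05) = 4.22. For an amphiprotic species, pH ≈ ½(pKa₁ + pKa₂) = ½(1.18 + 4.22) = 2.70.

pH = 2.70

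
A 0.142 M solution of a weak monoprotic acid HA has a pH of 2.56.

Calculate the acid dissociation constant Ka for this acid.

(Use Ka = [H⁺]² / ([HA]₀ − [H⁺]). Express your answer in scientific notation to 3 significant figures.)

[H⁺] = 10^(−pH) = 10^(−2.56) = 2.754e-03 M. For HA ⇌ H⁺ + A⁻, Ka = [H⁺][A⁻]/[HA] = [H⁺]² / ([HA]₀ − [H⁺]) = (2.754e-03)² / (0.142 − 2.754e-03) = 5.45e-05.

K_a = 5.45e-05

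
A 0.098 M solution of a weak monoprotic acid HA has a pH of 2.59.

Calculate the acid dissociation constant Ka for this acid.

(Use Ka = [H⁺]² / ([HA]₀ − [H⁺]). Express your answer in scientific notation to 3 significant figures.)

[H⁺] = 10^(−pH) = 10^(−2.59) = 2.570e-03 M. For HA ⇌ H⁺ + A⁻, Ka = [H⁺][A⁻]/[HA] = [H⁺]² / ([HA]₀ − [H⁺]) = (2.570e-03)² / (0.098 − 2.570e-03) = 6.92e-05.

K_a = 6.92e-05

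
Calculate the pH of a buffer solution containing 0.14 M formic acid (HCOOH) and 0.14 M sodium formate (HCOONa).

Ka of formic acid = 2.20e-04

pKa = -log(2.20e-04) = 3.66. pH = pKa + log([A⁻]/[HA]) = 3.66 + log(0.14/0.14)

pH = 3.66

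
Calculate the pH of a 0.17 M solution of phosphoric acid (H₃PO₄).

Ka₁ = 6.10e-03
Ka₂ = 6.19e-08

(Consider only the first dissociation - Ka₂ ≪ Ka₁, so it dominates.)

First dissociation dominates. From Ka₁ = [H⁺][HA⁻]/[H₂A], x² + Ka₁·x − Ka₁·C = 0 with C = 0.17 M and Ka₁ = 6.10e-03. Solving: [H⁺] = (−Ka₁ + √(Ka₁² + 4·Ka₁·C)) / 2 = 2.9297e-02 M. pH = -log(2.9297e-02) = 1.53.

pH = 1.53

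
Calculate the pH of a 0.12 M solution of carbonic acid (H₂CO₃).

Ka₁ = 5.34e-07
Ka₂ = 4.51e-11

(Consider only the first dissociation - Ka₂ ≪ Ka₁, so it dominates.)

First dissociation dominates. From Ka₁ = [H⁺][HA⁻]/[H₂A], x² + Ka₁·x − Ka₁·C = 0 with C = 0.12 M and Ka₁ = 5.34e-07. Solving: [H⁺] = (−Ka₁ + √(Ka₁² + 4·Ka₁·C)) / 2 = 2.5287e-04 M. pH = -log(2.5287e-04) = 3.60.

pH = 3.60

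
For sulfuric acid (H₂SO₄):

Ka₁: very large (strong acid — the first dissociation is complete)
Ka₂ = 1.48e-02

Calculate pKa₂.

pKa₂ = -log(Ka₂) = -log(1.48e-02) = 1.83.

pK_{a2} = 1.83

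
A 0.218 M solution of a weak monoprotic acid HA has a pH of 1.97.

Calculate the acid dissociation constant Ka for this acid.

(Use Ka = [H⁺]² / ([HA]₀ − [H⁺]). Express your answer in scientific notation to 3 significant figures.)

[H⁺] = 10^(−pH) = 10^(−1.97) = 1.072e-02 M. For HA ⇌ H⁺ + A⁻, Ka = [H⁺][A⁻]/[HA] = [H⁺]² / ([HA]₀ − [H⁺]) = (1.072e-02)² / (0.218 − 1.072e-02) = 5.54e-04.

K_a = 5.54e-04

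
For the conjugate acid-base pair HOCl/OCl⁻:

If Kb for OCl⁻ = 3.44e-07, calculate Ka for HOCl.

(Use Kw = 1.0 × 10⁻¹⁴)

For a conjugate pair Ka × Kb = Kw, so Ka = Kw/Kb = 1.0 × 10⁻¹⁴ / 3.44e-07 = 2.91e-08.

K_a = 2.91e-08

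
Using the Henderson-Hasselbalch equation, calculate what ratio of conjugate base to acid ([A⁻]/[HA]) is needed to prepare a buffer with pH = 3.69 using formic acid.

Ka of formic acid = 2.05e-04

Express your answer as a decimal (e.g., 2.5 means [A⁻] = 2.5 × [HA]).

pKa = -log(2.05e-04) = 3.6882. pH = pKa + log([A⁻]/[HA]), so log([A⁻]/[HA]) = pH − pKa = 3.69 − 3.6882 = 0.0018. [A⁻]/[HA] = 10^(0.0018) = 1.00

[A⁻]/[HA] = 1.00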